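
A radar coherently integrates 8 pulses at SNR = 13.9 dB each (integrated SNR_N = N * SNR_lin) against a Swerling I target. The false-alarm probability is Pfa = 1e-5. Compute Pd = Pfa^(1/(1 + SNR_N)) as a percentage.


SNR_lin = 10^(13.9/10) = 24.54709
SNR_N = 8 * 24.54709 = 196.37672
1/(1 + SNR_N) = 1/197.37672 = 0.0050665
Pd = (1e-5)^0.0050665 = 0.94334
Pd = 94.3%

94.3%


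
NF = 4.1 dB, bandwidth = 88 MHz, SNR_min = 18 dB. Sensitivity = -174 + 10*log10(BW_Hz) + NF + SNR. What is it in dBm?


10*log10(88000000.0) = 79.44
S = -174 + 79.44 + 4.1 + 18 = -72.5 dBm

-72.5 dBm


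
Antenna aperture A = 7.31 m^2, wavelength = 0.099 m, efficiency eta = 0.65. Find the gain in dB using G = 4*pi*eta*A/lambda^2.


G_linear = 4*pi*0.65*7.31/0.099^2 = 6092.14
G_dB = 10*log10(6092.14) = 37.8 dB

37.8 dB


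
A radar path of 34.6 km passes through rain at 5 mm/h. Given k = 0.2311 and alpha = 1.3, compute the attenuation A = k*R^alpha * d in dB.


gamma = 0.2311 * 5^1.3 = 1.872669 dB/km
A = 1.872669 * 34.6 = 64.79 dB

64.79 dB


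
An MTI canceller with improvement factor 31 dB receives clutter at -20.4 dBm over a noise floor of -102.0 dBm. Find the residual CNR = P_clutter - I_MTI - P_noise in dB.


CNR = -20.4 - 31 - (-102.0) = 50.6 dB

50.6 dB


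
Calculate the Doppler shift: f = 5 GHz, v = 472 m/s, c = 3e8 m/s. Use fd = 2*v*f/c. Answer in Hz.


fd = 2 * 472 * 5000000000.0 / 3e8 = 15733.3 Hz

15733.3 Hz


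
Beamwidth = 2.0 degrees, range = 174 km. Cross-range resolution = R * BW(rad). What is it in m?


BW_rad = 0.034906585
CR = 174000 * 0.034906585 = 6073.7 m

6073.7 m


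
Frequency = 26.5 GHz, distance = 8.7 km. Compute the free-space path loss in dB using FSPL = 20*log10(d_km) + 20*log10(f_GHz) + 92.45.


20*log10(8.7) = 18.79
20*log10(26.5) = 28.46
FSPL = 139.7 dB

139.7 dB


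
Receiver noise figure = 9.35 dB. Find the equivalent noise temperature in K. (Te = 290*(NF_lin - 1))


NF_lin = 10^(9.35/10) = 8.609938
Te = 290 * (8.609938 - 1) = 2206.9 K

2206.9 K


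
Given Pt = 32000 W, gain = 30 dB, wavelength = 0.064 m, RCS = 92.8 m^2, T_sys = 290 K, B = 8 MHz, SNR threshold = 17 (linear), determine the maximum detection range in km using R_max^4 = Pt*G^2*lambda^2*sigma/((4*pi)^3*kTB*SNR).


G_lin = 10^(30/10) = 1000.0
R^4 = 32000 * 1000.0^2 * 0.064^2 * 92.8 / ((4*pi)^3 * 1.38e-23 * 290 * 8000000.0 * 17)
R^4 = 1.12619e19 m^4
R_max = (1.12619e19)^(1/4) = 57929.9 m = 57.9 km

57.9 km


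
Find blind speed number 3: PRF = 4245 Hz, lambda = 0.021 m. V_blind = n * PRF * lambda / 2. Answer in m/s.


V_blind = 3 * 4245 * 0.021 / 2 = 133.7 m/s

133.7 m/s


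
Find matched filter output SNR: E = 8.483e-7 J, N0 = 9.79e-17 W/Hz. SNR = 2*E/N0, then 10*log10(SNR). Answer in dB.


SNR_lin = 2 * 8.483e-7 / 9.79e-17 = 1.733e10
SNR_dB = 10*log10(1.733e10) = 102.4 dB

102.4 dB


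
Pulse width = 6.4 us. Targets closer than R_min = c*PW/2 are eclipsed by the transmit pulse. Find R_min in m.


R_min = 3e8 * 6.4e-6 / 2 = 960.0 m

960.0 m


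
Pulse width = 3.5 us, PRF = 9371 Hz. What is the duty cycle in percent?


DC = 3.5e-6 * 9371 * 100 = 3.28%

3.28%


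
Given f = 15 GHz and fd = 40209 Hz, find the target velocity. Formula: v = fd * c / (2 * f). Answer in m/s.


v = 40209 * 3e8 / (2 * 15000000000.0) = 402.1 m/s

402.1 m/s


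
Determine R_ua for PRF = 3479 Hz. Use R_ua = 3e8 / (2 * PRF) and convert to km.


R_ua = 3e8 / (2 * 3479) = 43115.8 m = 43.1 km

43.1 km


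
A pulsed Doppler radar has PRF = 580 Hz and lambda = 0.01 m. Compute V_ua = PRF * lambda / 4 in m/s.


V_ua = 580 * 0.01 / 4 = 1.5 m/s

1.5 m/s


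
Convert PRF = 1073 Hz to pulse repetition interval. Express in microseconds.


PRI = 1/1073 = 0.0009319664 s = 932.0 us

932.0 us


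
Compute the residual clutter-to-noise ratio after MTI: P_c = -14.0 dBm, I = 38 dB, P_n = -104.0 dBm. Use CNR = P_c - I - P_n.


CNR = -14.0 - 38 - (-104.0) = 52.0 dB

52.0 dB


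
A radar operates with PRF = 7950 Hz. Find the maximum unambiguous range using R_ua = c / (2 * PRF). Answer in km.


R_ua = 3e8 / (2 * 7950) = 18867.9 m = 18.9 km

18.9 km


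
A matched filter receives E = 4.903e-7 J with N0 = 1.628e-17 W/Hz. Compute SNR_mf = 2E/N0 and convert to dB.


SNR_lin = 2 * 4.903e-7 / 1.628e-17 = 6.023e10
SNR_dB = 10*log10(6.023e10) = 107.8 dB

107.8 dB


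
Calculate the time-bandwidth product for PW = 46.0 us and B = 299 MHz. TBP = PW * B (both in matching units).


TBP = 46.0 * 299 = 13754.0

13754.0


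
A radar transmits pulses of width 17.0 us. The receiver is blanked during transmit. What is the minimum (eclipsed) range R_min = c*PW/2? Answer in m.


R_min = 3e8 * 17.0e-6 / 2 = 2550.0 m

2550.0 m


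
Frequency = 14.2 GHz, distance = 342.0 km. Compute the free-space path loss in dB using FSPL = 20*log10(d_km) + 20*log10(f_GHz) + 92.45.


20*log10(342.0) = 50.68
20*log10(14.2) = 23.05
FSPL = 166.2 dB

166.2 dB


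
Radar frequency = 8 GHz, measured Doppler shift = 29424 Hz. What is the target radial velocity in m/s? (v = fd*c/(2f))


v = 29424 * 3e8 / (2 * 8000000000.0) = 551.7 m/s

551.7 m/s


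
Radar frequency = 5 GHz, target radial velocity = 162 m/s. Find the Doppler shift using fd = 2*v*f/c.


fd = 2 * 162 * 5000000000.0 / 3e8 = 5400.0 Hz

5400.0 Hz


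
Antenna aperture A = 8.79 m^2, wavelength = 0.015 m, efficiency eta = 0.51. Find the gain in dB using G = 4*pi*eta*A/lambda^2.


G_linear = 4*pi*0.51*8.79/0.015^2 = 250372.37
G_dB = 10*log10(250372.37) = 54.0 dB

54.0 dB


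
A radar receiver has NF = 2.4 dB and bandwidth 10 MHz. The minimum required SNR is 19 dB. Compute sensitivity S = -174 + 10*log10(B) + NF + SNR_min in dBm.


10*log10(10000000.0) = 70.0
S = -174 + 70.0 + 2.4 + 19 = -82.6 dBm

-82.6 dBm


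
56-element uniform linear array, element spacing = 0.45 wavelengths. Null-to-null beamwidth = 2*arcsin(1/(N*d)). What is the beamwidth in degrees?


1/(N*d) = 1/(56*0.45) = 0.039683
BW = 2*arcsin(0.039683) = 4.5 degrees

4.5 degrees


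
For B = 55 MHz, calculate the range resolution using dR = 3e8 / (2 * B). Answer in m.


dR = 3e8 / (2 * 55000000.0) = 2.73 m

2.73 m


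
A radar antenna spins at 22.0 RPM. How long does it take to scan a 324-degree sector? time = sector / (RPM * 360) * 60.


t = 324 / (22.0 * 360) * 60 = 2.45 s

2.45 s


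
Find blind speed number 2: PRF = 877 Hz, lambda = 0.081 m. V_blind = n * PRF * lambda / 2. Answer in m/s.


V_blind = 2 * 877 * 0.081 / 2 = 71.0 m/s

71.0 m/s


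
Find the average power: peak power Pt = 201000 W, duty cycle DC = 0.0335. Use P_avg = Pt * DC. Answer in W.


P_avg = 201000 * 0.0335 = 6733.5 W

6733.5 W


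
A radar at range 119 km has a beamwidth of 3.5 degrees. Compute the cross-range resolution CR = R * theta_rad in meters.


BW_rad = 0.061086524
CR = 119000 * 0.061086524 = 7269.3 m

7269.3 m


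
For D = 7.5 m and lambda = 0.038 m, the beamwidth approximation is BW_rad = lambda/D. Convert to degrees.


BW_rad = 0.038 / 7.5 = 0.005067
BW_deg = 0.29 degrees

0.29 degrees


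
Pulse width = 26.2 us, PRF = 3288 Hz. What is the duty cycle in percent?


DC = 26.2e-6 * 3288 * 100 = 8.61%

8.61%


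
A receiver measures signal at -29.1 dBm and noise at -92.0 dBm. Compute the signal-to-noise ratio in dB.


SNR = -29.1 - (-92.0) = 62.9 dB

62.9 dB


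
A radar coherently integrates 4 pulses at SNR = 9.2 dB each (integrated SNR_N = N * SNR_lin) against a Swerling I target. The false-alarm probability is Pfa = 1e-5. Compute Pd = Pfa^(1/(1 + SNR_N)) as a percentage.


SNR_lin = 10^(9.2/10) = 8.31764
SNR_N = 4 * 8.31764 = 33.27056
1/(1 + SNR_N) = 1/34.27056 = 0.0291796
Pd = (1e-5)^0.0291796 = 0.71466
Pd = 71.5%

71.5%


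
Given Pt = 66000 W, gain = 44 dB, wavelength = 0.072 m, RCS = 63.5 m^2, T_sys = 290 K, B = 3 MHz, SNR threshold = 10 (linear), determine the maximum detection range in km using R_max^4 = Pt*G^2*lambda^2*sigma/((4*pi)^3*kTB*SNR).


G_lin = 10^(44/10) = 25118.864315
R^4 = 66000 * 25118.864315^2 * 0.072^2 * 63.5 / ((4*pi)^3 * 1.38e-23 * 290 * 3000000.0 * 10)
R^4 = 5.7538e22 m^4
R_max = (5.7538e22)^(1/4) = 489766.1 m = 489.8 km

489.8 km


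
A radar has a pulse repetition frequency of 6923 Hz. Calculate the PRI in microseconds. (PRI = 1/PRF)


PRI = 1/6923 = 0.000144446 s = 144.4 us

144.4 us


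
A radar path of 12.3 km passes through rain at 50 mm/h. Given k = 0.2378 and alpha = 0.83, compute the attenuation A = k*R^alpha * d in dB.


gamma = 0.2378 * 50^0.83 = 6.114444 dB/km
A = 6.114444 * 12.3 = 75.21 dB

75.21 dB


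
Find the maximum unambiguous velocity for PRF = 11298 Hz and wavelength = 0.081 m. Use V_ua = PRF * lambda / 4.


V_ua = 11298 * 0.081 / 4 = 228.8 m/s

228.8 m/s


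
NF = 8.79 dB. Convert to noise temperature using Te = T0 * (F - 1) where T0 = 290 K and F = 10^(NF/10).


NF_lin = 10^(8.79/10) = 7.568329
Te = 290 * (7.568329 - 1) = 1904.8 K

1904.8 K


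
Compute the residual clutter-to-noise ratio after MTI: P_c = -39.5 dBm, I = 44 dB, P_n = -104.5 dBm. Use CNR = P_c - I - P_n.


CNR = -39.5 - 44 - (-104.5) = 21.0 dB

21.0 dB


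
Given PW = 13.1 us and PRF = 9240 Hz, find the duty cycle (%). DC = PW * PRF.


DC = 13.1e-6 * 9240 * 100 = 12.1%

12.1%


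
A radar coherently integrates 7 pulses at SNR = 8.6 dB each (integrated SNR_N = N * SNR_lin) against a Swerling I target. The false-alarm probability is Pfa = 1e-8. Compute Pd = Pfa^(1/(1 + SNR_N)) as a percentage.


SNR_lin = 10^(8.6/10) = 7.24436
SNR_N = 7 * 7.24436 = 50.71052
1/(1 + SNR_N) = 1/51.71052 = 0.0193384
Pd = (1e-8)^0.0193384 = 0.70031
Pd = 70.0%

70.0%


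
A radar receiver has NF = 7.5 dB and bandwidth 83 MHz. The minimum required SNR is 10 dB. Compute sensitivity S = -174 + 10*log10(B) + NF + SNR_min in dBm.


10*log10(83000000.0) = 79.19
S = -174 + 79.19 + 7.5 + 10 = -77.3 dBm

-77.3 dBm


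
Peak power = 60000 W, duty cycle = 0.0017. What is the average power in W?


P_avg = 60000 * 0.0017 = 102.0 W

102.0 W


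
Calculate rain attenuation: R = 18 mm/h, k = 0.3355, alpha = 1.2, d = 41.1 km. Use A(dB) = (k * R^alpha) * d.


gamma = 0.3355 * 18^1.2 = 10.765136 dB/km
A = 10.765136 * 41.1 = 442.45 dB

442.45 dB


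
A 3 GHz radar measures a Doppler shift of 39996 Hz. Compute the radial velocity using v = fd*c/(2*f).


v = 39996 * 3e8 / (2 * 3000000000.0) = 1999.8 m/s

1999.8 m/s


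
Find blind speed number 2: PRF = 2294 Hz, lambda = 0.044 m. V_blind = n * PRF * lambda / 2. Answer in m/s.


V_blind = 2 * 2294 * 0.044 / 2 = 100.9 m/s

100.9 m/s


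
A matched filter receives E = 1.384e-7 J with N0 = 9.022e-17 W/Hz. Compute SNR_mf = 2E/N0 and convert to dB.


SNR_lin = 2 * 1.384e-7 / 9.022e-17 = 3.068e9
SNR_dB = 10*log10(3.068e9) = 94.9 dB

94.9 dB


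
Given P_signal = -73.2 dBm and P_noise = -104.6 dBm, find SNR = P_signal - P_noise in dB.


SNR = -73.2 - (-104.6) = 31.4 dB

31.4 dB


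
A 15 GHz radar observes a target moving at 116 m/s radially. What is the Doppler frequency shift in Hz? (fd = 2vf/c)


fd = 2 * 116 * 15000000000.0 / 3e8 = 11600.0 Hz

11600.0 Hz


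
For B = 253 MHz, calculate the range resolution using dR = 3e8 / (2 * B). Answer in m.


dR = 3e8 / (2 * 253000000.0) = 0.59 m

0.59 m


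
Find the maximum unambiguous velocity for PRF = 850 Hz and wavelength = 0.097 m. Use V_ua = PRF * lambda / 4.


V_ua = 850 * 0.097 / 4 = 20.6 m/s

20.6 m/s


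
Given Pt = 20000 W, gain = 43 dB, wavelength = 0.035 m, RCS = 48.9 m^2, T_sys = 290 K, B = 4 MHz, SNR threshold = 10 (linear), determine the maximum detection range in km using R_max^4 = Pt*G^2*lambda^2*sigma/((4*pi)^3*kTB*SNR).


G_lin = 10^(43/10) = 19952.62315
R^4 = 20000 * 19952.62315^2 * 0.035^2 * 48.9 / ((4*pi)^3 * 1.38e-23 * 290 * 4000000.0 * 10)
R^4 = 1.50144e21 m^4
R_max = (1.50144e21)^(1/4) = 196846.2 m = 196.8 km

196.8 km


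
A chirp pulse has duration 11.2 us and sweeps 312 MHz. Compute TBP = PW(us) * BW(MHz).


TBP = 11.2 * 312 = 3494.4

3494.4


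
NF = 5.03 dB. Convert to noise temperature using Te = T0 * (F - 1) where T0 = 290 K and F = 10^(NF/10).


NF_lin = 10^(5.03/10) = 3.184198
Te = 290 * (3.184198 - 1) = 633.4 K

633.4 K


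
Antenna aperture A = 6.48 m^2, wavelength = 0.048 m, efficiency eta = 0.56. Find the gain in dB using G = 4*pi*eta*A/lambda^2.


G_linear = 4*pi*0.56*6.48/0.048^2 = 19792.03
G_dB = 10*log10(19792.03) = 43.0 dB

43.0 dB


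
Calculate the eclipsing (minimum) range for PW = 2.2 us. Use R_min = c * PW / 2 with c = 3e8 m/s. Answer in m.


R_min = 3e8 * 2.2e-6 / 2 = 330.0 m

330.0 m


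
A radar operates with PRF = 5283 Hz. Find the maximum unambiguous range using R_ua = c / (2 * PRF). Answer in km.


R_ua = 3e8 / (2 * 5283) = 28393.0 m = 28.4 km

28.4 km


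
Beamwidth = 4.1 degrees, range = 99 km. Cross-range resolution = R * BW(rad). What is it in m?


BW_rad = 0.071558499
CR = 99000 * 0.071558499 = 7084.3 m

7084.3 m


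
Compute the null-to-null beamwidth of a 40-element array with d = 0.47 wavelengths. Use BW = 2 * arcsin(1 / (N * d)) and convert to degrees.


1/(N*d) = 1/(40*0.47) = 0.053191
BW = 2*arcsin(0.053191) = 6.1 degrees

6.1 degrees


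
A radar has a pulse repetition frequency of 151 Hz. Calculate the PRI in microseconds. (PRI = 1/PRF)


PRI = 1/151 = 0.0066225166 s = 6622.5 us

6622.5 us


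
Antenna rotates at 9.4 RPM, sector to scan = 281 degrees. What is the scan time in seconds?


t = 281 / (9.4 * 360) * 60 = 4.98 s

4.98 s


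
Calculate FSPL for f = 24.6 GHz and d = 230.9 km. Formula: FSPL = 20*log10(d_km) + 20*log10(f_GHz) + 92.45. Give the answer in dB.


20*log10(230.9) = 47.27
20*log10(24.6) = 27.82
FSPL = 167.5 dB

167.5 dB


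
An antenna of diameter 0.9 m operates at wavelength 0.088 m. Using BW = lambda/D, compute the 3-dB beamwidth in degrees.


BW_rad = 0.088 / 0.9 = 0.097778
BW_deg = 5.6 degrees

5.6 degrees


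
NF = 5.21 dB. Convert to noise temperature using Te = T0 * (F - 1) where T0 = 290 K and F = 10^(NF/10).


NF_lin = 10^(5.21/10) = 3.318945
Te = 290 * (3.318945 - 1) = 672.5 K

672.5 K


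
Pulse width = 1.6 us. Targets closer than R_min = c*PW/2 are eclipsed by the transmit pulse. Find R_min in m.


R_min = 3e8 * 1.6e-6 / 2 = 240.0 m

240.0 m


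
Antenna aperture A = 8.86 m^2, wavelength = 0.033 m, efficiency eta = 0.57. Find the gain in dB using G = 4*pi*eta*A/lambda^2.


G_linear = 4*pi*0.57*8.86/0.033^2 = 58276.11
G_dB = 10*log10(58276.11) = 47.7 dB

47.7 dB


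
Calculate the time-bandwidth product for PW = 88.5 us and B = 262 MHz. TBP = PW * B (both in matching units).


TBP = 88.5 * 262 = 23187.0

23187.0


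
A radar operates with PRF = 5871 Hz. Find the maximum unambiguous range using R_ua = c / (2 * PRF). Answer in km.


R_ua = 3e8 / (2 * 5871) = 25549.3 m = 25.5 km

25.5 km


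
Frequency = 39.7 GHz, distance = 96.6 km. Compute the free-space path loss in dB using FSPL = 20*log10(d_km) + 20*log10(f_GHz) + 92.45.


20*log10(96.6) = 39.7
20*log10(39.7) = 31.98
FSPL = 164.1 dB

164.1 dB


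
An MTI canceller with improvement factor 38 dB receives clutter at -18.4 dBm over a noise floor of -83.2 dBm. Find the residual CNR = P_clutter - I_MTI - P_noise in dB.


CNR = -18.4 - 38 - (-83.2) = 26.8 dB

26.8 dB


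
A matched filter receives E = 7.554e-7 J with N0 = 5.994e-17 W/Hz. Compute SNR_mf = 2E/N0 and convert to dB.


SNR_lin = 2 * 7.554e-7 / 5.994e-17 = 2.521e10
SNR_dB = 10*log10(2.521e10) = 104.0 dB

104.0 dB


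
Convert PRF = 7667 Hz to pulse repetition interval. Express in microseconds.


PRI = 1/7667 = 0.0001304291 s = 130.4 us

130.4 us


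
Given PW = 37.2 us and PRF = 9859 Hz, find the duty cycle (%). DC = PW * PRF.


DC = 37.2e-6 * 9859 * 100 = 36.68%

36.68%


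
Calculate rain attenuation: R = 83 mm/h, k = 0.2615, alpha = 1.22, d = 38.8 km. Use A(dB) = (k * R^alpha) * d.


gamma = 0.2615 * 83^1.22 = 57.378206 dB/km
A = 57.378206 * 38.8 = 2226.27 dB

2226.27 dB


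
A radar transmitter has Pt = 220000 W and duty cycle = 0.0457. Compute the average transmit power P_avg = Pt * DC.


P_avg = 220000 * 0.0457 = 10054.0 W

10054.0 W


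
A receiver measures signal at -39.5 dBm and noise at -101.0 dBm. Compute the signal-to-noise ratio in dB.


SNR = -39.5 - (-101.0) = 61.5 dB

61.5 dB


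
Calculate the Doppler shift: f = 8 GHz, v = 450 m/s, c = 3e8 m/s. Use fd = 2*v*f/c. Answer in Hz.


fd = 2 * 450 * 8000000000.0 / 3e8 = 24000.0 Hz

24000.0 Hz


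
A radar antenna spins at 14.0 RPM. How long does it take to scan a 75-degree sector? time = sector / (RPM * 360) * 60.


t = 75 / (14.0 * 360) * 60 = 0.89 s

0.89 s


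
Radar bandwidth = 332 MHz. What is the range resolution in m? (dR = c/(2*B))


dR = 3e8 / (2 * 332000000.0) = 0.45 m

0.45 m


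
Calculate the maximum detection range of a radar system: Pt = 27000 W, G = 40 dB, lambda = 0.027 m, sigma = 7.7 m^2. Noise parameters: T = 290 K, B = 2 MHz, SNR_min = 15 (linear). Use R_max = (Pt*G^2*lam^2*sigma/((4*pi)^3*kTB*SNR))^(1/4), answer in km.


G_lin = 10^(40/10) = 10000.0
R^4 = 27000 * 10000.0^2 * 0.027^2 * 7.7 / ((4*pi)^3 * 1.38e-23 * 290 * 2000000.0 * 15)
R^4 = 6.36142e19 m^4
R_max = (6.36142e19)^(1/4) = 89307.6 m = 89.3 km

89.3 km


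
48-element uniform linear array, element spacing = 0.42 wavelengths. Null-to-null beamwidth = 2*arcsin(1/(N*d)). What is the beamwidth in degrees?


1/(N*d) = 1/(48*0.42) = 0.049603
BW = 2*arcsin(0.049603) = 5.7 degrees

5.7 degrees


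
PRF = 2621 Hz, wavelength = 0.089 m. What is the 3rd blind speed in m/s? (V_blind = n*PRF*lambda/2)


V_blind = 3 * 2621 * 0.089 / 2 = 349.9 m/s

349.9 m/s


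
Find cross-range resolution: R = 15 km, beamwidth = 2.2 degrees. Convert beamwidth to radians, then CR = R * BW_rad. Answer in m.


BW_rad = 0.038397244
CR = 15000 * 0.038397244 = 576.0 m

576.0 m


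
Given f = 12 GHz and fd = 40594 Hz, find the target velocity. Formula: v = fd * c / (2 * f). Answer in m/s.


v = 40594 * 3e8 / (2 * 12000000000.0) = 507.4 m/s

507.4 m/s


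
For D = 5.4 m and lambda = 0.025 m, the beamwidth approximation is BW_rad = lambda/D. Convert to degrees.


BW_rad = 0.025 / 5.4 = 0.00463
BW_deg = 0.27 degrees

0.27 degrees


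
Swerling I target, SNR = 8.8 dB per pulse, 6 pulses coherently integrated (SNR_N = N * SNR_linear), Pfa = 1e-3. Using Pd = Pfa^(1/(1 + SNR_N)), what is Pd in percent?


SNR_lin = 10^(8.8/10) = 7.58578
SNR_N = 6 * 7.58578 = 45.51468
1/(1 + SNR_N) = 1/46.51468 = 0.0214986
Pd = (1e-3)^0.0214986 = 0.86199
Pd = 86.2%

86.2%


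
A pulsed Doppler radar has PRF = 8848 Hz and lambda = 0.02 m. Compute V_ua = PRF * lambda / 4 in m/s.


V_ua = 8848 * 0.02 / 4 = 44.2 m/s

44.2 m/s


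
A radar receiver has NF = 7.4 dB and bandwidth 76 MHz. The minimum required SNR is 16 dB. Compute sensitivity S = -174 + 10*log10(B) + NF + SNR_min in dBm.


10*log10(76000000.0) = 78.81
S = -174 + 78.81 + 7.4 + 16 = -71.8 dBm

-71.8 dBm


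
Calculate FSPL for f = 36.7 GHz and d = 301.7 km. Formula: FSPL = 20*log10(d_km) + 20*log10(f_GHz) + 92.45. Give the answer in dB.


20*log10(301.7) = 49.59
20*log10(36.7) = 31.29
FSPL = 173.3 dB

173.3 dB


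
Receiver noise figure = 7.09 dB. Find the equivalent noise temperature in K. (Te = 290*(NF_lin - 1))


NF_lin = 10^(7.09/10) = 5.116818
Te = 290 * (5.116818 - 1) = 1193.9 K

1193.9 K


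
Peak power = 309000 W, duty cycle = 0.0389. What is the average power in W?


P_avg = 309000 * 0.0389 = 12020.1 W

12020.1 W


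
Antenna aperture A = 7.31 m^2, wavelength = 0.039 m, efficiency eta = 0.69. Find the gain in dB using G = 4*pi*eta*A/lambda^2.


G_linear = 4*pi*0.69*7.31/0.039^2 = 41672.27
G_dB = 10*log10(41672.27) = 46.2 dB

46.2 dB


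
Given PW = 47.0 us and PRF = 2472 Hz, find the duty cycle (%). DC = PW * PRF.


DC = 47.0e-6 * 2472 * 100 = 11.62%

11.62%


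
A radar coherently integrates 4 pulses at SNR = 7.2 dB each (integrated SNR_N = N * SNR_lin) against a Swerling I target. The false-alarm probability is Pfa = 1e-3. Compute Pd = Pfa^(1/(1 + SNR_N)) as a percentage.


SNR_lin = 10^(7.2/10) = 5.24807
SNR_N = 4 * 5.24807 = 20.99228
1/(1 + SNR_N) = 1/21.99228 = 0.0454705
Pd = (1e-3)^0.0454705 = 0.73045
Pd = 73.0%

73.0%


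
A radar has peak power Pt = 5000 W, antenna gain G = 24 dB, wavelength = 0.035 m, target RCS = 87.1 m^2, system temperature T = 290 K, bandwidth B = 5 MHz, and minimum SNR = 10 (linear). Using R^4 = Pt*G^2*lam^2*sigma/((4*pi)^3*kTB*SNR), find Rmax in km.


G_lin = 10^(24/10) = 251.188643
R^4 = 5000 * 251.188643^2 * 0.035^2 * 87.1 / ((4*pi)^3 * 1.38e-23 * 290 * 5000000.0 * 10)
R^4 = 8.47711e16 m^4
R_max = (8.47711e16)^(1/4) = 17063.3 m = 17.1 km

17.1 km


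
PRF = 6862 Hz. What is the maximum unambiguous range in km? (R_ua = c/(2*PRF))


R_ua = 3e8 / (2 * 6862) = 21859.5 m = 21.9 km

21.9 km


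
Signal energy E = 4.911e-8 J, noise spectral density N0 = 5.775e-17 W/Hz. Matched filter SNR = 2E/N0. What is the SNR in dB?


SNR_lin = 2 * 4.911e-8 / 5.775e-17 = 1.701e9
SNR_dB = 10*log10(1.701e9) = 92.3 dB

92.3 dB


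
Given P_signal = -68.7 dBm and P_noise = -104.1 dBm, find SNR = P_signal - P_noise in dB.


SNR = -68.7 - (-104.1) = 35.4 dB

35.4 dB


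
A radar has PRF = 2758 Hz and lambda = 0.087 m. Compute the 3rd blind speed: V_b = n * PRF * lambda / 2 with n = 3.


V_blind = 3 * 2758 * 0.087 / 2 = 359.9 m/s

359.9 m/s


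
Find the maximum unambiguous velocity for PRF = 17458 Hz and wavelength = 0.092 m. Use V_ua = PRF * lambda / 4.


V_ua = 17458 * 0.092 / 4 = 401.5 m/s

401.5 m/s


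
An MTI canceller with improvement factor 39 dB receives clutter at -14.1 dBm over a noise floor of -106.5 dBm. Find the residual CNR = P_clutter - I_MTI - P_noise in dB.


CNR = -14.1 - 39 - (-106.5) = 53.4 dB

53.4 dB


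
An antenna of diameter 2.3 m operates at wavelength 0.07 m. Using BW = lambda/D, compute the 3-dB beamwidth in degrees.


BW_rad = 0.07 / 2.3 = 0.030435
BW_deg = 1.74 degrees

1.74 degrees


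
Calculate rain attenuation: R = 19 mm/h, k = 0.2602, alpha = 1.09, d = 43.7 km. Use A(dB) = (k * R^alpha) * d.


gamma = 0.2602 * 19^1.09 = 6.443899 dB/km
A = 6.443899 * 43.7 = 281.6 dB

281.6 dB


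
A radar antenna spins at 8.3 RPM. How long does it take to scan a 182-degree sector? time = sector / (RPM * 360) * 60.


t = 182 / (8.3 * 360) * 60 = 3.65 s

3.65 s


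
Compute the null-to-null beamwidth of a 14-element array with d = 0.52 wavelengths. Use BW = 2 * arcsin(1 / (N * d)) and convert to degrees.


1/(N*d) = 1/(14*0.52) = 0.137363
BW = 2*arcsin(0.137363) = 15.8 degrees

15.8 degrees


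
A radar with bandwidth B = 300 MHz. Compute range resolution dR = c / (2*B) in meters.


dR = 3e8 / (2 * 300000000.0) = 0.5 m

0.5 m


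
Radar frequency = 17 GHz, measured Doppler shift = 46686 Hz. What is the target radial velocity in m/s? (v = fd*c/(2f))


v = 46686 * 3e8 / (2 * 17000000000.0) = 411.9 m/s

411.9 m/s


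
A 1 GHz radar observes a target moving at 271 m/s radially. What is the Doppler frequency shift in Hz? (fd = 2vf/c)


fd = 2 * 271 * 1000000000.0 / 3e8 = 1806.7 Hz

1806.7 Hz


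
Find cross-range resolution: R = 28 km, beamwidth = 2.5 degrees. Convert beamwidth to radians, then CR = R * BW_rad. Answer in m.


BW_rad = 0.043633231
CR = 28000 * 0.043633231 = 1221.7 m

1221.7 m


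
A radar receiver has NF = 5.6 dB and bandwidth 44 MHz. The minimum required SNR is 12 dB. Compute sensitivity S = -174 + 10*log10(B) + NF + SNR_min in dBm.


10*log10(44000000.0) = 76.43
S = -174 + 76.43 + 5.6 + 12 = -80.0 dBm

-80.0 dBm


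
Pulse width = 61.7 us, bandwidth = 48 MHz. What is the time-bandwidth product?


TBP = 61.7 * 48 = 2961.6

2961.6


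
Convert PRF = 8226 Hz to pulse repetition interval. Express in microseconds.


PRI = 1/8226 = 0.0001215658 s = 121.6 us

121.6 us


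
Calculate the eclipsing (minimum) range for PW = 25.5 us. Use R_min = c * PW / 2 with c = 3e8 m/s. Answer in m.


R_min = 3e8 * 25.5e-6 / 2 = 3825.0 m

3825.0 m


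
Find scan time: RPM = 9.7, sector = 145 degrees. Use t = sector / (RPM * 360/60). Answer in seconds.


t = 145 / (9.7 * 360) * 60 = 2.49 s

2.49 s


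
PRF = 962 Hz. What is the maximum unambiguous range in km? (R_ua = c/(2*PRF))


R_ua = 3e8 / (2 * 962) = 155925.2 m = 155.9 km

155.9 km


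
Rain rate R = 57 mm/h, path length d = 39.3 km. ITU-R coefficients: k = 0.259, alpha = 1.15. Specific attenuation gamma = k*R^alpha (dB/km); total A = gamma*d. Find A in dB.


gamma = 0.259 * 57^1.15 = 27.074213 dB/km
A = 27.074213 * 39.3 = 1064.02 dB

1064.02 dB


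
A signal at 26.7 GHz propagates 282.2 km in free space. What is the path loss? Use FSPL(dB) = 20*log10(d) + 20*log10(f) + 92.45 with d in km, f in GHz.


20*log10(282.2) = 49.01
20*log10(26.7) = 28.53
FSPL = 170.0 dB

170.0 dB


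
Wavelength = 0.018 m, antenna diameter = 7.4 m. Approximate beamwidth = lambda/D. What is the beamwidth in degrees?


BW_rad = 0.018 / 7.4 = 0.002432
BW_deg = 0.14 degrees

0.14 degrees


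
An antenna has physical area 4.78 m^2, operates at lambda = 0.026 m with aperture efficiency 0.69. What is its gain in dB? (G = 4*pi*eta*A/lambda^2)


G_linear = 4*pi*0.69*4.78/0.026^2 = 61311.25
G_dB = 10*log10(61311.25) = 47.9 dB

47.9 dB


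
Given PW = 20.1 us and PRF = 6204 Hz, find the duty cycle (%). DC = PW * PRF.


DC = 20.1e-6 * 6204 * 100 = 12.47%

12.47%


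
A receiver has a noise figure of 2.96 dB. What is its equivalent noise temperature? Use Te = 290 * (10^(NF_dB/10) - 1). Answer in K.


NF_lin = 10^(2.96/10) = 1.97697
Te = 290 * (1.97697 - 1) = 283.3 K

283.3 K


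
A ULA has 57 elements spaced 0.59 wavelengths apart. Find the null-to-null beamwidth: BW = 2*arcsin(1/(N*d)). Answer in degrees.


1/(N*d) = 1/(57*0.59) = 0.029735
BW = 2*arcsin(0.029735) = 3.4 degrees

3.4 degrees


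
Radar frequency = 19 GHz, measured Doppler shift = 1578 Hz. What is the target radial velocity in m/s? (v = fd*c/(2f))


v = 1578 * 3e8 / (2 * 19000000000.0) = 12.5 m/s

12.5 m/s


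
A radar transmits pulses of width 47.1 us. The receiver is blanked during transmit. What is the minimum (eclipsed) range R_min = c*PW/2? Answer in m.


R_min = 3e8 * 47.1e-6 / 2 = 7065.0 m

7065.0 m


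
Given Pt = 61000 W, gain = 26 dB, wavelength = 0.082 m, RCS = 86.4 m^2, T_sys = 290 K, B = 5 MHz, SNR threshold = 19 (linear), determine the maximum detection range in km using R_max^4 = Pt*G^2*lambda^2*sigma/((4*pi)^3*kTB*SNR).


G_lin = 10^(26/10) = 398.107171
R^4 = 61000 * 398.107171^2 * 0.082^2 * 86.4 / ((4*pi)^3 * 1.38e-23 * 290 * 5000000.0 * 19)
R^4 = 7.44459e18 m^4
R_max = (7.44459e18)^(1/4) = 52234.8 m = 52.2 km

52.2 km


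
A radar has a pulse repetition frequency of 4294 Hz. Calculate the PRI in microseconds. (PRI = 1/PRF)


PRI = 1/4294 = 0.0002328831 s = 232.9 us

232.9 us


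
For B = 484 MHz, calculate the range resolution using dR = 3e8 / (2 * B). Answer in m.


dR = 3e8 / (2 * 484000000.0) = 0.31 m

0.31 m


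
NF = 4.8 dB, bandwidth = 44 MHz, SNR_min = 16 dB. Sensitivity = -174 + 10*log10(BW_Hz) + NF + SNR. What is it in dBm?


10*log10(44000000.0) = 76.43
S = -174 + 76.43 + 4.8 + 16 = -76.8 dBm

-76.8 dBm


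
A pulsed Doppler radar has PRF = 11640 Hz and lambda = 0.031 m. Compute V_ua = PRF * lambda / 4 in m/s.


V_ua = 11640 * 0.031 / 4 = 90.2 m/s

90.2 m/s


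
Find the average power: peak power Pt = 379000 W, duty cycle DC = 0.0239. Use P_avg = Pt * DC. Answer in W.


P_avg = 379000 * 0.0239 = 9058.1 W

9058.1 W


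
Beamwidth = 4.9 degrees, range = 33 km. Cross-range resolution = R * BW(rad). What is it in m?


BW_rad = 0.085521133
CR = 33000 * 0.085521133 = 2822.2 m

2822.2 m


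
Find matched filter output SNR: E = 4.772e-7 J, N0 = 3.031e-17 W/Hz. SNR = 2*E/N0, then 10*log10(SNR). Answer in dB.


SNR_lin = 2 * 4.772e-7 / 3.031e-17 = 3.149e10
SNR_dB = 10*log10(3.149e10) = 105.0 dB

105.0 dB


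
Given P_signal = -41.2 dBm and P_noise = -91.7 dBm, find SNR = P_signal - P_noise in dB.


SNR = -41.2 - (-91.7) = 50.5 dB

50.5 dB


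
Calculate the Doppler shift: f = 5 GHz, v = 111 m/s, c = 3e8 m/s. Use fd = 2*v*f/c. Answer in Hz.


fd = 2 * 111 * 5000000000.0 / 3e8 = 3700.0 Hz

3700.0 Hz


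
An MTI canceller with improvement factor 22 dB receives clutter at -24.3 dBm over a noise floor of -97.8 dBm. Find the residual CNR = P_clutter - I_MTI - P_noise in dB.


CNR = -24.3 - 22 - (-97.8) = 51.5 dB

51.5 dB


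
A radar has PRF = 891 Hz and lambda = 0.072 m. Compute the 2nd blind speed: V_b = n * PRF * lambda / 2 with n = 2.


V_blind = 2 * 891 * 0.072 / 2 = 64.2 m/s

64.2 m/s


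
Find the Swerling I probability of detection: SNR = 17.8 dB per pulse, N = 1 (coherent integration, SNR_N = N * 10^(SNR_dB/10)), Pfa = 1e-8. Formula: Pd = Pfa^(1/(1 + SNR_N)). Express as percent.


SNR_lin = 10^(17.8/10) = 60.25596
SNR_N = 1 * 60.25596 = 60.25596
1/(1 + SNR_N) = 1/61.25596 = 0.0163249
Pd = (1e-8)^0.0163249 = 0.74029
Pd = 74.0%

74.0%


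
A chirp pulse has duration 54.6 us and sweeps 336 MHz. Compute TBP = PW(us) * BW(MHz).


TBP = 54.6 * 336 = 18345.6

18345.6


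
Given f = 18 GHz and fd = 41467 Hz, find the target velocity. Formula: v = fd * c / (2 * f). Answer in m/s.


v = 41467 * 3e8 / (2 * 18000000000.0) = 345.6 m/s

345.6 m/s


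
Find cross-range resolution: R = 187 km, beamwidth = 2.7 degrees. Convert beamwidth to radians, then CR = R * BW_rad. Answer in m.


BW_rad = 0.04712389
CR = 187000 * 0.04712389 = 8812.2 m

8812.2 m


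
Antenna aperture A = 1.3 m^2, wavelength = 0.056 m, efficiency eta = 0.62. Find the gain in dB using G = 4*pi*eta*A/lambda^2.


G_linear = 4*pi*0.62*1.3/0.056^2 = 3229.75
G_dB = 10*log10(3229.75) = 35.1 dB

35.1 dB


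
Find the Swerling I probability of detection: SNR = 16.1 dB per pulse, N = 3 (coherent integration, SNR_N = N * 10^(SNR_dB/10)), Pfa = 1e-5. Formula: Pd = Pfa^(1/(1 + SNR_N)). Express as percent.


SNR_lin = 10^(16.1/10) = 40.73803
SNR_N = 3 * 40.73803 = 122.21409
1/(1 + SNR_N) = 1/123.21409 = 0.008116
Pd = (1e-5)^0.008116 = 0.91079
Pd = 91.1%

91.1%


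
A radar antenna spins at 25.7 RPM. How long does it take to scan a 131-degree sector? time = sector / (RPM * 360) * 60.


t = 131 / (25.7 * 360) * 60 = 0.85 s

0.85 s


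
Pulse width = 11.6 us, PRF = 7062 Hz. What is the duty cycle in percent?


DC = 11.6e-6 * 7062 * 100 = 8.19%

8.19%


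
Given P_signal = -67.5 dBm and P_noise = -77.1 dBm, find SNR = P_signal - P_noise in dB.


SNR = -67.5 - (-77.1) = 9.6 dB

9.6 dB


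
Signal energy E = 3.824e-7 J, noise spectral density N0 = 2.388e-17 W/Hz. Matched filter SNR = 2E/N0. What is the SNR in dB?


SNR_lin = 2 * 3.824e-7 / 2.388e-17 = 3.203e10
SNR_dB = 10*log10(3.203e10) = 105.1 dB

105.1 dB


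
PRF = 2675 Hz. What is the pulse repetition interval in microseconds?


PRI = 1/2675 = 0.0003738318 s = 373.8 us

373.8 us


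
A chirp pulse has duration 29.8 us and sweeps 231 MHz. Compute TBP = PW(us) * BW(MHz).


TBP = 29.8 * 231 = 6883.8

6883.8


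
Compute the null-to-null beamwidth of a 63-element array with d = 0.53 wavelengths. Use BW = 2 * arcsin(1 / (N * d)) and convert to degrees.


1/(N*d) = 1/(63*0.53) = 0.029949
BW = 2*arcsin(0.029949) = 3.4 degrees

3.4 degrees


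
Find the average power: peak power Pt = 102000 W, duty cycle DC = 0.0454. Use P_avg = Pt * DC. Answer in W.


P_avg = 102000 * 0.0454 = 4630.8 W

4630.8 W


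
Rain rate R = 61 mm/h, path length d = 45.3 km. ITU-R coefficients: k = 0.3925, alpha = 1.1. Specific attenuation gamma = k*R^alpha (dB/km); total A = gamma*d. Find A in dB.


gamma = 0.3925 * 61^1.1 = 36.116236 dB/km
A = 36.116236 * 45.3 = 1636.07 dB

1636.07 dB


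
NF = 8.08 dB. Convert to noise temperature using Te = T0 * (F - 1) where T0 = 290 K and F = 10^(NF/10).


NF_lin = 10^(8.08/10) = 6.426877
Te = 290 * (6.426877 - 1) = 1573.8 K

1573.8 K


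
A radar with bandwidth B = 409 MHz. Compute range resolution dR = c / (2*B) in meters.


dR = 3e8 / (2 * 409000000.0) = 0.37 m

0.37 m


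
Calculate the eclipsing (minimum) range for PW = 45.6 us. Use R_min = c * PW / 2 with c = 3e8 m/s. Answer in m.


R_min = 3e8 * 45.6e-6 / 2 = 6840.0 m

6840.0 m


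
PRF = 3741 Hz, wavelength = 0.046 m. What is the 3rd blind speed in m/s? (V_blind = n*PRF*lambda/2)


V_blind = 3 * 3741 * 0.046 / 2 = 258.1 m/s

258.1 m/s


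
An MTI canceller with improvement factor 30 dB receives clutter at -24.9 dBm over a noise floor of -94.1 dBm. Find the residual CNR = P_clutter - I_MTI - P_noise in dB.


CNR = -24.9 - 30 - (-94.1) = 39.2 dB

39.2 dB


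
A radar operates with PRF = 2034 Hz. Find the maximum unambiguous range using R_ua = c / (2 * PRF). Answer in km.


R_ua = 3e8 / (2 * 2034) = 73746.3 m = 73.7 km

73.7 km


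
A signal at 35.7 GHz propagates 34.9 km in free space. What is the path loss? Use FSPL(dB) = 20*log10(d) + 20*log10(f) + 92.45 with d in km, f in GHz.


20*log10(34.9) = 30.86
20*log10(35.7) = 31.05
FSPL = 154.4 dB

154.4 dB


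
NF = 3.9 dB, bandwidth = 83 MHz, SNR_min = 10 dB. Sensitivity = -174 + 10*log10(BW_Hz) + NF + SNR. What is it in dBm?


10*log10(83000000.0) = 79.19
S = -174 + 79.19 + 3.9 + 10 = -80.9 dBm

-80.9 dBm


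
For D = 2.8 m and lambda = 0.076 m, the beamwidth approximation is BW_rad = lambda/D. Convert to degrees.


BW_rad = 0.076 / 2.8 = 0.027143
BW_deg = 1.56 degrees

1.56 degrees


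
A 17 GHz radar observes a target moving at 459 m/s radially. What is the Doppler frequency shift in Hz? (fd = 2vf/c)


fd = 2 * 459 * 17000000000.0 / 3e8 = 52020.0 Hz

52020.0 Hz


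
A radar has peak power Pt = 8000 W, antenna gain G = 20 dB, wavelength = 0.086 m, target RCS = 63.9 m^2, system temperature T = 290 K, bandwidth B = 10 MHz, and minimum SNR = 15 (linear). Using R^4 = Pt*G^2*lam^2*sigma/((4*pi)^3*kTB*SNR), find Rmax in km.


G_lin = 10^(20/10) = 100.0
R^4 = 8000 * 100.0^2 * 0.086^2 * 63.9 / ((4*pi)^3 * 1.38e-23 * 290 * 10000000.0 * 15)
R^4 = 3.17387e16 m^4
R_max = (3.17387e16)^(1/4) = 13347.4 m = 13.3 km

13.3 km


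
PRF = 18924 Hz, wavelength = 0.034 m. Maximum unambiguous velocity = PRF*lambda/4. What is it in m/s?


V_ua = 18924 * 0.034 / 4 = 160.9 m/s

160.9 m/s


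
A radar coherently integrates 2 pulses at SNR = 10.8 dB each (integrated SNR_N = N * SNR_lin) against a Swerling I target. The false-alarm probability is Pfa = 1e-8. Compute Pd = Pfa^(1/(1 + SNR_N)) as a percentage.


SNR_lin = 10^(10.8/10) = 12.02264
SNR_N = 2 * 12.02264 = 24.04528
1/(1 + SNR_N) = 1/25.04528 = 0.0399277
Pd = (1e-8)^0.0399277 = 0.47927
Pd = 47.9%

47.9%


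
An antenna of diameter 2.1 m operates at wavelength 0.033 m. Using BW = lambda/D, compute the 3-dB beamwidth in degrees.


BW_rad = 0.033 / 2.1 = 0.015714
BW_deg = 0.9 degrees

0.9 degrees


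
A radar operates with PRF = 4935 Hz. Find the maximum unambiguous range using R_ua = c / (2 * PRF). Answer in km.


R_ua = 3e8 / (2 * 4935) = 30395.1 m = 30.4 km

30.4 km


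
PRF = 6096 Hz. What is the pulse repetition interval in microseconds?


PRI = 1/6096 = 0.000164042 s = 164.0 us

164.0 us


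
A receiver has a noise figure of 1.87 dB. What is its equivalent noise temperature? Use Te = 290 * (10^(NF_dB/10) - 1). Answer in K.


NF_lin = 10^(1.87/10) = 1.538155
Te = 290 * (1.538155 - 1) = 156.1 K

156.1 K


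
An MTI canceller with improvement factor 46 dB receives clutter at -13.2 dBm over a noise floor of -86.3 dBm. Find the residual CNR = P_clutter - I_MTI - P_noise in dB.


CNR = -13.2 - 46 - (-86.3) = 27.1 dB

27.1 dB


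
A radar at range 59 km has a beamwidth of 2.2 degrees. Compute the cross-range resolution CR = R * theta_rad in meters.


BW_rad = 0.038397244
CR = 59000 * 0.038397244 = 2265.4 m

2265.4 m


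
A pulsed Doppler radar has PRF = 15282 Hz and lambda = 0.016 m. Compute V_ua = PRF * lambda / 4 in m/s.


V_ua = 15282 * 0.016 / 4 = 61.1 m/s

61.1 m/s


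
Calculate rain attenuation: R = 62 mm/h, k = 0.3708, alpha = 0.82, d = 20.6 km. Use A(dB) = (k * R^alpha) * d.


gamma = 0.3708 * 62^0.82 = 10.937068 dB/km
A = 10.937068 * 20.6 = 225.3 dB

225.3 dB


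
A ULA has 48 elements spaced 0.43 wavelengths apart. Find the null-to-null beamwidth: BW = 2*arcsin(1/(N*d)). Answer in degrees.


1/(N*d) = 1/(48*0.43) = 0.04845
BW = 2*arcsin(0.04845) = 5.6 degrees

5.6 degrees


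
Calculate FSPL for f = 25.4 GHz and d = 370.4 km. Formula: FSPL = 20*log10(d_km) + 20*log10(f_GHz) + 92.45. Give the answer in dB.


20*log10(370.4) = 51.37
20*log10(25.4) = 28.1
FSPL = 171.9 dB

171.9 dB


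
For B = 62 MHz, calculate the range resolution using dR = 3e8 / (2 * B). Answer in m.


dR = 3e8 / (2 * 62000000.0) = 2.42 m

2.42 m


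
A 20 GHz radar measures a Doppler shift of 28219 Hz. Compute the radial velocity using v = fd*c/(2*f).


v = 28219 * 3e8 / (2 * 20000000000.0) = 211.6 m/s

211.6 m/s


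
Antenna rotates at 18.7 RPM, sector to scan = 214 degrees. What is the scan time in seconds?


t = 214 / (18.7 * 360) * 60 = 1.91 s

1.91 s


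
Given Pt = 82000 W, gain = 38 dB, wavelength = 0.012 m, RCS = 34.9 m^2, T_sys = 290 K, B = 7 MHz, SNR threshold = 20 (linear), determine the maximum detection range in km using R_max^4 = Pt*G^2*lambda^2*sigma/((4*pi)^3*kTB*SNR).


G_lin = 10^(38/10) = 6309.573445
R^4 = 82000 * 6309.573445^2 * 0.012^2 * 34.9 / ((4*pi)^3 * 1.38e-23 * 290 * 7000000.0 * 20)
R^4 = 1.47559e19 m^4
R_max = (1.47559e19)^(1/4) = 61978.6 m = 62.0 km

62.0 km


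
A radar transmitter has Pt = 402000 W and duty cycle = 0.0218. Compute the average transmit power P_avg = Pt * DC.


P_avg = 402000 * 0.0218 = 8763.6 W

8763.6 W


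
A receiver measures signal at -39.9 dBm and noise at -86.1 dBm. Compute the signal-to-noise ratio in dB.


SNR = -39.9 - (-86.1) = 46.2 dB

46.2 dB


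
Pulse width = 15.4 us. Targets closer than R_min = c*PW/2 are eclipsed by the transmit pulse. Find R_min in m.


R_min = 3e8 * 15.4e-6 / 2 = 2310.0 m

2310.0 m


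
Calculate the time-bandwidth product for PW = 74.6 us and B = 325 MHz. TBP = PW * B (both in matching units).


TBP = 74.6 * 325 = 24245.0

24245.0


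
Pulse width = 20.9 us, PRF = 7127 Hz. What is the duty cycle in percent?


DC = 20.9e-6 * 7127 * 100 = 14.9%

14.9%


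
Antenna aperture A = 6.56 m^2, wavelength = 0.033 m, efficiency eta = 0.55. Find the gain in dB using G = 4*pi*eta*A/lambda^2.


G_linear = 4*pi*0.55*6.56/0.033^2 = 41634.04
G_dB = 10*log10(41634.04) = 46.2 dB

46.2 dB


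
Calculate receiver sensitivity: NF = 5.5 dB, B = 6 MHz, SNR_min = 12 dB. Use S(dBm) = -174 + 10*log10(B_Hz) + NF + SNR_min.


10*log10(6000000.0) = 67.78
S = -174 + 67.78 + 5.5 + 12 = -88.7 dBm

-88.7 dBm


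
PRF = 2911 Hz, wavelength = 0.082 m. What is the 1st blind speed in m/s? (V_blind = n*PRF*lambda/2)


V_blind = 1 * 2911 * 0.082 / 2 = 119.4 m/s

119.4 m/s


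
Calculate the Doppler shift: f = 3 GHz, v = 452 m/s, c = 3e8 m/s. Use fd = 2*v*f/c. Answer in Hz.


fd = 2 * 452 * 3000000000.0 / 3e8 = 9040.0 Hz

9040.0 Hz


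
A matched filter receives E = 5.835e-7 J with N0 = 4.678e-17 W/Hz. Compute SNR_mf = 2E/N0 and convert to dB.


SNR_lin = 2 * 5.835e-7 / 4.678e-17 = 2.495e10
SNR_dB = 10*log10(2.495e10) = 104.0 dB

104.0 dB


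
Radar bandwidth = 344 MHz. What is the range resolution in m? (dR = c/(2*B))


dR = 3e8 / (2 * 344000000.0) = 0.44 m

0.44 m
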